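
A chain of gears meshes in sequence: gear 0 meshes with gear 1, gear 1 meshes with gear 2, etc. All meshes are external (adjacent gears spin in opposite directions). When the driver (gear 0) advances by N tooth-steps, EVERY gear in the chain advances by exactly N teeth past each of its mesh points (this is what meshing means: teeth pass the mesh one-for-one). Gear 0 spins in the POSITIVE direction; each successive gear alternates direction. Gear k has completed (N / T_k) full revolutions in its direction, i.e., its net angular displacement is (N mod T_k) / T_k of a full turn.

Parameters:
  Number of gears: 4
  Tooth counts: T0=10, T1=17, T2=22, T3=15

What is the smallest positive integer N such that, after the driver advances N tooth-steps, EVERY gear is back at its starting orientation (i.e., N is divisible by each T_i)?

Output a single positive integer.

Answer: 5610

Derivation:
Gear k returns to start when N is a multiple of T_k.
All gears at start simultaneously when N is a common multiple of [10, 17, 22, 15]; the smallest such N is lcm(10, 17, 22, 15).
Start: lcm = T0 = 10
Fold in T1=17: gcd(10, 17) = 1; lcm(10, 17) = 10 * 17 / 1 = 170 / 1 = 170
Fold in T2=22: gcd(170, 22) = 2; lcm(170, 22) = 170 * 22 / 2 = 3740 / 2 = 1870
Fold in T3=15: gcd(1870, 15) = 5; lcm(1870, 15) = 1870 * 15 / 5 = 28050 / 5 = 5610
Full cycle length = 5610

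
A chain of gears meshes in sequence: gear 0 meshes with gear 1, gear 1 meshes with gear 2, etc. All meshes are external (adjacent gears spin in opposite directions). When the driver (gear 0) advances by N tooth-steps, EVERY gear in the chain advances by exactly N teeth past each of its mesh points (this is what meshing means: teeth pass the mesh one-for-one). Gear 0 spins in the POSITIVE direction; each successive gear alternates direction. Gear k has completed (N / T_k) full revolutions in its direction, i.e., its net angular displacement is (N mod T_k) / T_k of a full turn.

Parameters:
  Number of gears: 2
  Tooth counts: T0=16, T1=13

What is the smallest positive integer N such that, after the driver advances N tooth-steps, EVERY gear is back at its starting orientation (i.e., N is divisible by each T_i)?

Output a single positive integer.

Answer: 208

Derivation:
Gear k returns to start when N is a multiple of T_k.
All gears at start simultaneously when N is a common multiple of [16, 13]; the smallest such N is lcm(16, 13).
Start: lcm = T0 = 16
Fold in T1=13: gcd(16, 13) = 1; lcm(16, 13) = 16 * 13 / 1 = 208 / 1 = 208
Full cycle length = 208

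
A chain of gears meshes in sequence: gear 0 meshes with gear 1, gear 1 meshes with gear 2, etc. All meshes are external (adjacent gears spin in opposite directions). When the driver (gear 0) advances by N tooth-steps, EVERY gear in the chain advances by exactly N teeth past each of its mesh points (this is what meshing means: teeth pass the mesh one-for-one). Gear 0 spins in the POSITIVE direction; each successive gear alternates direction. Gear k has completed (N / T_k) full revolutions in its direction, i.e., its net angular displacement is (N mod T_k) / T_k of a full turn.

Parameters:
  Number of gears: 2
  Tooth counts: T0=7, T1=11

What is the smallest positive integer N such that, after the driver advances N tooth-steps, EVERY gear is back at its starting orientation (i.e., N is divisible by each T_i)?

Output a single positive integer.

Gear k returns to start when N is a multiple of T_k.
All gears at start simultaneously when N is a common multiple of [7, 11]; the smallest such N is lcm(7, 11).
Start: lcm = T0 = 7
Fold in T1=11: gcd(7, 11) = 1; lcm(7, 11) = 7 * 11 / 1 = 77 / 1 = 77
Full cycle length = 77

Answer: 77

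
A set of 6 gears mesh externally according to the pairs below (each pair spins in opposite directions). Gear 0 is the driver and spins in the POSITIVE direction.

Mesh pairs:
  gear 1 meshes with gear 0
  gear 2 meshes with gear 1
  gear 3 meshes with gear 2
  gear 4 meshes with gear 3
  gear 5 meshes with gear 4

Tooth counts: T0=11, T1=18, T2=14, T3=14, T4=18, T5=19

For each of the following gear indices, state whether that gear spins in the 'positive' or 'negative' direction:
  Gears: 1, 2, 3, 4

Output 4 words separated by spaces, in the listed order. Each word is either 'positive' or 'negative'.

Gear 0 (driver): positive (depth 0)
  gear 1: meshes with gear 0 -> depth 1 -> negative (opposite of gear 0)
  gear 2: meshes with gear 1 -> depth 2 -> positive (opposite of gear 1)
  gear 3: meshes with gear 2 -> depth 3 -> negative (opposite of gear 2)
  gear 4: meshes with gear 3 -> depth 4 -> positive (opposite of gear 3)
  gear 5: meshes with gear 4 -> depth 5 -> negative (opposite of gear 4)
Queried indices 1, 2, 3, 4 -> negative, positive, negative, positive

Answer: negative positive negative positive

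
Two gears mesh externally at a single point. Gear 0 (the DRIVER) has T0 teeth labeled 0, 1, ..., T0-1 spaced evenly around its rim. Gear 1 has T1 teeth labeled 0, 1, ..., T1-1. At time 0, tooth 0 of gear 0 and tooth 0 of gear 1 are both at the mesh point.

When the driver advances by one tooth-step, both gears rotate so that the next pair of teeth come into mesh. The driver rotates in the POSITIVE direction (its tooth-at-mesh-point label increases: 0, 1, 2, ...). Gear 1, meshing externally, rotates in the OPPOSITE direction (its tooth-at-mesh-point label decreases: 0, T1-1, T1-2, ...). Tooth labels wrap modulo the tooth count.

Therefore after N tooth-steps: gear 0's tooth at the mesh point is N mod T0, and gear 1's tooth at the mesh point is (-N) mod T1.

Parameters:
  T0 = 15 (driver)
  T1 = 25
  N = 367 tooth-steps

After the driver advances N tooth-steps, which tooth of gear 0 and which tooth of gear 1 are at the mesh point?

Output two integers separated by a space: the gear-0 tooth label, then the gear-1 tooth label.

Answer: 7 8

Derivation:
Gear 0 (driver, T0=15): tooth at mesh = N mod T0
  367 = 24 * 15 + 7, so 367 mod 15 = 7
  gear 0 tooth = 7
Gear 1 (driven, T1=25): tooth at mesh = (-N) mod T1
  367 = 14 * 25 + 17, so 367 mod 25 = 17
  (-367) mod 25 = (-17) mod 25 = 25 - 17 = 8
Mesh after 367 steps: gear-0 tooth 7 meets gear-1 tooth 8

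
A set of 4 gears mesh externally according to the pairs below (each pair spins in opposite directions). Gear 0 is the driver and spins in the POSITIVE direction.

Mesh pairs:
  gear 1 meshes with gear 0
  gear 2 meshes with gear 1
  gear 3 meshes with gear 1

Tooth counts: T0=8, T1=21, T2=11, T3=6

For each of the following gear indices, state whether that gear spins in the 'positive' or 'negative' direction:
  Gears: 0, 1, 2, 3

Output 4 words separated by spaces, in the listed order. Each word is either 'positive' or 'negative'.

Gear 0 (driver): positive (depth 0)
  gear 1: meshes with gear 0 -> depth 1 -> negative (opposite of gear 0)
  gear 2: meshes with gear 1 -> depth 2 -> positive (opposite of gear 1)
  gear 3: meshes with gear 1 -> depth 2 -> positive (opposite of gear 1)
Queried indices 0, 1, 2, 3 -> positive, negative, positive, positive

Answer: positive negative positive positive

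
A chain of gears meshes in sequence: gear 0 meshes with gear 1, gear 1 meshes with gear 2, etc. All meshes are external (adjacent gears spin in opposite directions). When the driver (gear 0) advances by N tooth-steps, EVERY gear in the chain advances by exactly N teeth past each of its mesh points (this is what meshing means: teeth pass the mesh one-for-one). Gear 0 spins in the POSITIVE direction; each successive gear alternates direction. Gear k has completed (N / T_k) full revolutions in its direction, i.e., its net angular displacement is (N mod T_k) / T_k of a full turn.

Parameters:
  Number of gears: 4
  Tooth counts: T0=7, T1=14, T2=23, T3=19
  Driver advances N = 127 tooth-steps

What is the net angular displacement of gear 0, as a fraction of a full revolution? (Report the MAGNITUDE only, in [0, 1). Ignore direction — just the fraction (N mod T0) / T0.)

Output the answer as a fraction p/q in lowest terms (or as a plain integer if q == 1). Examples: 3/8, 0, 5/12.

Answer: 1/7

Derivation:
Chain of 4 gears, tooth counts: [7, 14, 23, 19]
  gear 0: T0=7, direction=positive, advance = 127 mod 7 = 1 teeth = 1/7 turn
  gear 1: T1=14, direction=negative, advance = 127 mod 14 = 1 teeth = 1/14 turn
  gear 2: T2=23, direction=positive, advance = 127 mod 23 = 12 teeth = 12/23 turn
  gear 3: T3=19, direction=negative, advance = 127 mod 19 = 13 teeth = 13/19 turn
Gear 0: 127 mod 7 = 1
Fraction = 1 / 7 = 1/7 (gcd(1,7)=1) = 1/7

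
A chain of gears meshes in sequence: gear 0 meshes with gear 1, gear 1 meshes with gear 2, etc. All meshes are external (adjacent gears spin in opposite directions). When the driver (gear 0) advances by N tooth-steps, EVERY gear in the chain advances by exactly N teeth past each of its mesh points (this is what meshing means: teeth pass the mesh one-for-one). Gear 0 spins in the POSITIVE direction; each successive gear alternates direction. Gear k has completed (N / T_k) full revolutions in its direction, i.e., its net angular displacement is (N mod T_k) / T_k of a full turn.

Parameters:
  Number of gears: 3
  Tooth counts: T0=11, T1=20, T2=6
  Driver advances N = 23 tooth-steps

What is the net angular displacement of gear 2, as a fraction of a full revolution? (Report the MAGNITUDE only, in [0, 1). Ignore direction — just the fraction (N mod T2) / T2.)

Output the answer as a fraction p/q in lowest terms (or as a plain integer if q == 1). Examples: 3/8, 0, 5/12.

Chain of 3 gears, tooth counts: [11, 20, 6]
  gear 0: T0=11, direction=positive, advance = 23 mod 11 = 1 teeth = 1/11 turn
  gear 1: T1=20, direction=negative, advance = 23 mod 20 = 3 teeth = 3/20 turn
  gear 2: T2=6, direction=positive, advance = 23 mod 6 = 5 teeth = 5/6 turn
Gear 2: 23 mod 6 = 5
Fraction = 5 / 6 = 5/6 (gcd(5,6)=1) = 5/6

Answer: 5/6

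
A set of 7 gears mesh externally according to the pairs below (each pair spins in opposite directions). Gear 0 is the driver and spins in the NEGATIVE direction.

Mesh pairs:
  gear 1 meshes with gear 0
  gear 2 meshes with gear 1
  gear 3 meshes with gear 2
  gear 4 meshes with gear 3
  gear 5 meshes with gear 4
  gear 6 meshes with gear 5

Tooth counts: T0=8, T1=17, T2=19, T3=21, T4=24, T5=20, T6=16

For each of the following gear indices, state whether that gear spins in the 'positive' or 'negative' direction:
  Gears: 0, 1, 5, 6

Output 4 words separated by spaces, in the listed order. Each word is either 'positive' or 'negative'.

Gear 0 (driver): negative (depth 0)
  gear 1: meshes with gear 0 -> depth 1 -> positive (opposite of gear 0)
  gear 2: meshes with gear 1 -> depth 2 -> negative (opposite of gear 1)
  gear 3: meshes with gear 2 -> depth 3 -> positive (opposite of gear 2)
  gear 4: meshes with gear 3 -> depth 4 -> negative (opposite of gear 3)
  gear 5: meshes with gear 4 -> depth 5 -> positive (opposite of gear 4)
  gear 6: meshes with gear 5 -> depth 6 -> negative (opposite of gear 5)
Queried indices 0, 1, 5, 6 -> negative, positive, positive, negative

Answer: negative positive positive negative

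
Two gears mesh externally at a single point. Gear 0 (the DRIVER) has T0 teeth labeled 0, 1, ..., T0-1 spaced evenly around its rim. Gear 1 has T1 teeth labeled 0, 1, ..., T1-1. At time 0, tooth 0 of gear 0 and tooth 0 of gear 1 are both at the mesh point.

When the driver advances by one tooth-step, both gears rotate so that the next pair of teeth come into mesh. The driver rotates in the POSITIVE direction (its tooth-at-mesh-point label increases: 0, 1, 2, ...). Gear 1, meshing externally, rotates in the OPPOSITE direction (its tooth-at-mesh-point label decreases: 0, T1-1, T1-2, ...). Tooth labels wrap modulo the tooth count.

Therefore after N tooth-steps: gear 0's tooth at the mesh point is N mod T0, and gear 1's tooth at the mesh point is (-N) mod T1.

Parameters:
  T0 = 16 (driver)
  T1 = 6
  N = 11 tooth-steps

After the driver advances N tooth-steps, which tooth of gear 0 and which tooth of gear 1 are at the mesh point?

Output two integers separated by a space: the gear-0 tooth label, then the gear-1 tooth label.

Gear 0 (driver, T0=16): tooth at mesh = N mod T0
  11 = 0 * 16 + 11, so 11 mod 16 = 11
  gear 0 tooth = 11
Gear 1 (driven, T1=6): tooth at mesh = (-N) mod T1
  11 = 1 * 6 + 5, so 11 mod 6 = 5
  (-11) mod 6 = (-5) mod 6 = 6 - 5 = 1
Mesh after 11 steps: gear-0 tooth 11 meets gear-1 tooth 1

Answer: 11 1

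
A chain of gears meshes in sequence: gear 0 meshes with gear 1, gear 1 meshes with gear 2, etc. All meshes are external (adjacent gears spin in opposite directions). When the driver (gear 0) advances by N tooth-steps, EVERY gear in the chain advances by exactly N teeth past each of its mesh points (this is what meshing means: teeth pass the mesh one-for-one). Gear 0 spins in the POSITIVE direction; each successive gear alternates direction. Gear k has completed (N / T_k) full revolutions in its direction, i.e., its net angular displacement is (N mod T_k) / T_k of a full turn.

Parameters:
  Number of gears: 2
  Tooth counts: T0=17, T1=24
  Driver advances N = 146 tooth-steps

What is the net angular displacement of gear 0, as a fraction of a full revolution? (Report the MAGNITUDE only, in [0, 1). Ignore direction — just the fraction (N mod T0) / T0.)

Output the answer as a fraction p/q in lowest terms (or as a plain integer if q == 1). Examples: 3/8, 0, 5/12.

Answer: 10/17

Derivation:
Chain of 2 gears, tooth counts: [17, 24]
  gear 0: T0=17, direction=positive, advance = 146 mod 17 = 10 teeth = 10/17 turn
  gear 1: T1=24, direction=negative, advance = 146 mod 24 = 2 teeth = 2/24 turn
Gear 0: 146 mod 17 = 10
Fraction = 10 / 17 = 10/17 (gcd(10,17)=1) = 10/17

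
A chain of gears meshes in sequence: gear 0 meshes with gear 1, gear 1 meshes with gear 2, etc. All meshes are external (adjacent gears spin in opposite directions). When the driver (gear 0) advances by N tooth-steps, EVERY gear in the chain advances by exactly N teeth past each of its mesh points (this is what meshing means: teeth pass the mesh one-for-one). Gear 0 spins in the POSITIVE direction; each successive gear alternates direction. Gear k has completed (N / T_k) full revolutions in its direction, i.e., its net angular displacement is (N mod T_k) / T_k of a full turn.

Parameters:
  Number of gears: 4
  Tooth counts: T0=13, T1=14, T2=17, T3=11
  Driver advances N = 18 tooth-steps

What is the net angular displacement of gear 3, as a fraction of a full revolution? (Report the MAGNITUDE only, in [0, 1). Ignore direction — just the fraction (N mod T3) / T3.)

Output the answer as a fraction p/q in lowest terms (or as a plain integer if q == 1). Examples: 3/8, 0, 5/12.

Chain of 4 gears, tooth counts: [13, 14, 17, 11]
  gear 0: T0=13, direction=positive, advance = 18 mod 13 = 5 teeth = 5/13 turn
  gear 1: T1=14, direction=negative, advance = 18 mod 14 = 4 teeth = 4/14 turn
  gear 2: T2=17, direction=positive, advance = 18 mod 17 = 1 teeth = 1/17 turn
  gear 3: T3=11, direction=negative, advance = 18 mod 11 = 7 teeth = 7/11 turn
Gear 3: 18 mod 11 = 7
Fraction = 7 / 11 = 7/11 (gcd(7,11)=1) = 7/11

Answer: 7/11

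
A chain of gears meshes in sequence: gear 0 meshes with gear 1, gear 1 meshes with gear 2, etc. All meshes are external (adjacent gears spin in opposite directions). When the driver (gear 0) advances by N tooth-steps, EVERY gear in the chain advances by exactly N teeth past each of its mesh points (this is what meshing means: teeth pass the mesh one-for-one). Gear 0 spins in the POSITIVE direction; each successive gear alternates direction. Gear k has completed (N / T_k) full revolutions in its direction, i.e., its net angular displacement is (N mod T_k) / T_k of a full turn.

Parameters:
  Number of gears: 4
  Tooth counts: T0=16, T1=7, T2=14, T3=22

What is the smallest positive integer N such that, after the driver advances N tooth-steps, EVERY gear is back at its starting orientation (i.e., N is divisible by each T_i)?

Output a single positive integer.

Gear k returns to start when N is a multiple of T_k.
All gears at start simultaneously when N is a common multiple of [16, 7, 14, 22]; the smallest such N is lcm(16, 7, 14, 22).
Start: lcm = T0 = 16
Fold in T1=7: gcd(16, 7) = 1; lcm(16, 7) = 16 * 7 / 1 = 112 / 1 = 112
Fold in T2=14: gcd(112, 14) = 14; lcm(112, 14) = 112 * 14 / 14 = 1568 / 14 = 112
Fold in T3=22: gcd(112, 22) = 2; lcm(112, 22) = 112 * 22 / 2 = 2464 / 2 = 1232
Full cycle length = 1232

Answer: 1232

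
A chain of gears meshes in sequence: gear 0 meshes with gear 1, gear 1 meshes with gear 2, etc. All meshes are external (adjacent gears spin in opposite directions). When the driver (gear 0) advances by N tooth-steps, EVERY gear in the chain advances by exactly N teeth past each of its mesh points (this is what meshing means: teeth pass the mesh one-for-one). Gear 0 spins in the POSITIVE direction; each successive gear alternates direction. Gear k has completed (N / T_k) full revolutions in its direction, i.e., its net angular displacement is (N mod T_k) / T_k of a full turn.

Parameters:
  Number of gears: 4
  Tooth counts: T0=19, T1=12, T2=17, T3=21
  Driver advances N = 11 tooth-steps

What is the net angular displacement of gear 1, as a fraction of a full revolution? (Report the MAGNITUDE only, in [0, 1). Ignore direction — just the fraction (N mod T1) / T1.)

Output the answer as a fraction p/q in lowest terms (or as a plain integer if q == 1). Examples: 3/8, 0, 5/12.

Answer: 11/12

Derivation:
Chain of 4 gears, tooth counts: [19, 12, 17, 21]
  gear 0: T0=19, direction=positive, advance = 11 mod 19 = 11 teeth = 11/19 turn
  gear 1: T1=12, direction=negative, advance = 11 mod 12 = 11 teeth = 11/12 turn
  gear 2: T2=17, direction=positive, advance = 11 mod 17 = 11 teeth = 11/17 turn
  gear 3: T3=21, direction=negative, advance = 11 mod 21 = 11 teeth = 11/21 turn
Gear 1: 11 mod 12 = 11
Fraction = 11 / 12 = 11/12 (gcd(11,12)=1) = 11/12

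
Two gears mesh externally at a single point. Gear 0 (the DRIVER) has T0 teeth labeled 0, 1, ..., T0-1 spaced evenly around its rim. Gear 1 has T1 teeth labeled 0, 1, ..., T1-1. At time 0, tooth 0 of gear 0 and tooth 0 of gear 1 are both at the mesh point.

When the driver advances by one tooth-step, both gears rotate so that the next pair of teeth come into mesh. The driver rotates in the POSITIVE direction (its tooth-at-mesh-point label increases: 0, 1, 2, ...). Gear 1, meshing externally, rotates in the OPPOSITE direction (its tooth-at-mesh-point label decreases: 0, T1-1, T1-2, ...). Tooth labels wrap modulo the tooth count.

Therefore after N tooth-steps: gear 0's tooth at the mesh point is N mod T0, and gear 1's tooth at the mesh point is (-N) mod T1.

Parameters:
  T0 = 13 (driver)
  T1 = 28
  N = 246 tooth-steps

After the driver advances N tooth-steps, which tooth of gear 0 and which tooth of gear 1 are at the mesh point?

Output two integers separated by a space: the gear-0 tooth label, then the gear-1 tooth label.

Answer: 12 6

Derivation:
Gear 0 (driver, T0=13): tooth at mesh = N mod T0
  246 = 18 * 13 + 12, so 246 mod 13 = 12
  gear 0 tooth = 12
Gear 1 (driven, T1=28): tooth at mesh = (-N) mod T1
  246 = 8 * 28 + 22, so 246 mod 28 = 22
  (-246) mod 28 = (-22) mod 28 = 28 - 22 = 6
Mesh after 246 steps: gear-0 tooth 12 meets gear-1 tooth 6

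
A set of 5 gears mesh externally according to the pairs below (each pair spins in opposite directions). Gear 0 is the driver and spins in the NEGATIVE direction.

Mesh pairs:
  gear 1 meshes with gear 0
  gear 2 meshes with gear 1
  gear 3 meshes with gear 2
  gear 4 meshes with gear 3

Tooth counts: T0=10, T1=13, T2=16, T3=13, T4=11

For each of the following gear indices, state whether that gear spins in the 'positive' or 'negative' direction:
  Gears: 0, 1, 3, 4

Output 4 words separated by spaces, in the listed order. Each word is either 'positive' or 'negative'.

Gear 0 (driver): negative (depth 0)
  gear 1: meshes with gear 0 -> depth 1 -> positive (opposite of gear 0)
  gear 2: meshes with gear 1 -> depth 2 -> negative (opposite of gear 1)
  gear 3: meshes with gear 2 -> depth 3 -> positive (opposite of gear 2)
  gear 4: meshes with gear 3 -> depth 4 -> negative (opposite of gear 3)
Queried indices 0, 1, 3, 4 -> negative, positive, positive, negative

Answer: negative positive positive negative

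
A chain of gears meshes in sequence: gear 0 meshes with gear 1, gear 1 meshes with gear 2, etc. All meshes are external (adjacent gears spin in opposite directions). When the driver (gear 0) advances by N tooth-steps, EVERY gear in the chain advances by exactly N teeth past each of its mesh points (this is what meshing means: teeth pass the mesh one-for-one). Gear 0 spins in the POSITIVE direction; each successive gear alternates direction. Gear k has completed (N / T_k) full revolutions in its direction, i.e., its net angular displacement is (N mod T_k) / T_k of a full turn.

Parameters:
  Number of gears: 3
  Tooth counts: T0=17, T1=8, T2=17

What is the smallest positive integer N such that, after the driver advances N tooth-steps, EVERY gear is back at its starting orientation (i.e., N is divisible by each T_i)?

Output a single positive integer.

Answer: 136

Derivation:
Gear k returns to start when N is a multiple of T_k.
All gears at start simultaneously when N is a common multiple of [17, 8, 17]; the smallest such N is lcm(17, 8, 17).
Start: lcm = T0 = 17
Fold in T1=8: gcd(17, 8) = 1; lcm(17, 8) = 17 * 8 / 1 = 136 / 1 = 136
Fold in T2=17: gcd(136, 17) = 17; lcm(136, 17) = 136 * 17 / 17 = 2312 / 17 = 136
Full cycle length = 136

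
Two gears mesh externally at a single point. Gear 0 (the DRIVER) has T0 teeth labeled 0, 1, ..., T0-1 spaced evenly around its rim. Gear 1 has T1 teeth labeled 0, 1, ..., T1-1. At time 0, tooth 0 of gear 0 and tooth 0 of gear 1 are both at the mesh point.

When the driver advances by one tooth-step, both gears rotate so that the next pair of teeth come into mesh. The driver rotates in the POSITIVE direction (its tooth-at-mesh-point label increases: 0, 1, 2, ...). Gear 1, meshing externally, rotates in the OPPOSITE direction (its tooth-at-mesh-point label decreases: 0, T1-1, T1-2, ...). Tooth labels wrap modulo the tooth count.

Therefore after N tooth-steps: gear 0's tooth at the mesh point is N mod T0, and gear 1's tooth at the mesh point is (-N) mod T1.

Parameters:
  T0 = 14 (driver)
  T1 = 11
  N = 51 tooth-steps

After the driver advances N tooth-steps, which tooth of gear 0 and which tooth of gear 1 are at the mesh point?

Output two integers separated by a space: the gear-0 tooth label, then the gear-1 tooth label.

Answer: 9 4

Derivation:
Gear 0 (driver, T0=14): tooth at mesh = N mod T0
  51 = 3 * 14 + 9, so 51 mod 14 = 9
  gear 0 tooth = 9
Gear 1 (driven, T1=11): tooth at mesh = (-N) mod T1
  51 = 4 * 11 + 7, so 51 mod 11 = 7
  (-51) mod 11 = (-7) mod 11 = 11 - 7 = 4
Mesh after 51 steps: gear-0 tooth 9 meets gear-1 tooth 4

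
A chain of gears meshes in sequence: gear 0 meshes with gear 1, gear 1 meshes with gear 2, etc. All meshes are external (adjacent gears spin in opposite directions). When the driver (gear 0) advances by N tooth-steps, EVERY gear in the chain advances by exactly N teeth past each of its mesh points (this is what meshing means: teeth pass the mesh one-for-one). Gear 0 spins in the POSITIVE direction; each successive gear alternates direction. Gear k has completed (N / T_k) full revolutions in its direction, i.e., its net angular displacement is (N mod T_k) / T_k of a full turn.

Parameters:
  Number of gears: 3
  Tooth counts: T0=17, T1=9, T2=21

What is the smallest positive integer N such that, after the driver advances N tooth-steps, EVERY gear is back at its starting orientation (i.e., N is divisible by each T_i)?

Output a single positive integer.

Gear k returns to start when N is a multiple of T_k.
All gears at start simultaneously when N is a common multiple of [17, 9, 21]; the smallest such N is lcm(17, 9, 21).
Start: lcm = T0 = 17
Fold in T1=9: gcd(17, 9) = 1; lcm(17, 9) = 17 * 9 / 1 = 153 / 1 = 153
Fold in T2=21: gcd(153, 21) = 3; lcm(153, 21) = 153 * 21 / 3 = 3213 / 3 = 1071
Full cycle length = 1071

Answer: 1071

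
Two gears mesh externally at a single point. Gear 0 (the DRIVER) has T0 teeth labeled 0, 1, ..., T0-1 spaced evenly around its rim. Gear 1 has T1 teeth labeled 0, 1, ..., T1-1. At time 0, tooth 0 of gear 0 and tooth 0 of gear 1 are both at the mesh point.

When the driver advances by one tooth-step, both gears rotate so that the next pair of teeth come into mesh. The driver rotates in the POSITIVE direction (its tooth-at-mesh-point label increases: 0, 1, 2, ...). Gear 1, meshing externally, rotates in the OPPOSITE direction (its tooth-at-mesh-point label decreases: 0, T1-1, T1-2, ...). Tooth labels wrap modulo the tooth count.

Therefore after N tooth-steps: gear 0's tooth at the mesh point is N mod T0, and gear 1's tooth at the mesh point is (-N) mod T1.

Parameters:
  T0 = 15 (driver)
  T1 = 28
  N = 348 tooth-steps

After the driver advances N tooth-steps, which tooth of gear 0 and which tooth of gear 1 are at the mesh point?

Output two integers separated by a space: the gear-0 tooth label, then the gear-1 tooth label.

Gear 0 (driver, T0=15): tooth at mesh = N mod T0
  348 = 23 * 15 + 3, so 348 mod 15 = 3
  gear 0 tooth = 3
Gear 1 (driven, T1=28): tooth at mesh = (-N) mod T1
  348 = 12 * 28 + 12, so 348 mod 28 = 12
  (-348) mod 28 = (-12) mod 28 = 28 - 12 = 16
Mesh after 348 steps: gear-0 tooth 3 meets gear-1 tooth 16

Answer: 3 16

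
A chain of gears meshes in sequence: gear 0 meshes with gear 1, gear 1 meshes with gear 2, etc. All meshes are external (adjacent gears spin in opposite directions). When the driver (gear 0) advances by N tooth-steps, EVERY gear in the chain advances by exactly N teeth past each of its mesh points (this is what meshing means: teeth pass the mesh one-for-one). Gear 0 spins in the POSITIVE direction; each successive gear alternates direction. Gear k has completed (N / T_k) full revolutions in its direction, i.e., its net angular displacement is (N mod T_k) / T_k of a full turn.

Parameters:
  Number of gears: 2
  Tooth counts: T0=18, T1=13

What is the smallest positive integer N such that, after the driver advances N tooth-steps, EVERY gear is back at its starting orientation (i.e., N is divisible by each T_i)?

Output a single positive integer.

Gear k returns to start when N is a multiple of T_k.
All gears at start simultaneously when N is a common multiple of [18, 13]; the smallest such N is lcm(18, 13).
Start: lcm = T0 = 18
Fold in T1=13: gcd(18, 13) = 1; lcm(18, 13) = 18 * 13 / 1 = 234 / 1 = 234
Full cycle length = 234

Answer: 234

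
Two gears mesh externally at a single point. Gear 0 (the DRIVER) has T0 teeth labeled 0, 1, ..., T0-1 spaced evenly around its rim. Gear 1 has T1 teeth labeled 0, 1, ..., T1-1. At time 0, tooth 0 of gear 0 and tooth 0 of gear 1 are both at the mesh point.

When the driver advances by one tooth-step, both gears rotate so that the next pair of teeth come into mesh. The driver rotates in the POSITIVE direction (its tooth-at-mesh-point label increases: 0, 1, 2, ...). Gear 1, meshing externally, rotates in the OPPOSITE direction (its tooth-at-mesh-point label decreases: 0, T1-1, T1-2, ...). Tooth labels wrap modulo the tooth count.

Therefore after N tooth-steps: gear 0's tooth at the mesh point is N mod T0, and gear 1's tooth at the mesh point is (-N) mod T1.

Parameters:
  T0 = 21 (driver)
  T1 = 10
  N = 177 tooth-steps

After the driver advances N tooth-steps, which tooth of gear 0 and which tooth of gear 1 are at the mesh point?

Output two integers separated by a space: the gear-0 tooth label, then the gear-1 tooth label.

Gear 0 (driver, T0=21): tooth at mesh = N mod T0
  177 = 8 * 21 + 9, so 177 mod 21 = 9
  gear 0 tooth = 9
Gear 1 (driven, T1=10): tooth at mesh = (-N) mod T1
  177 = 17 * 10 + 7, so 177 mod 10 = 7
  (-177) mod 10 = (-7) mod 10 = 10 - 7 = 3
Mesh after 177 steps: gear-0 tooth 9 meets gear-1 tooth 3

Answer: 9 3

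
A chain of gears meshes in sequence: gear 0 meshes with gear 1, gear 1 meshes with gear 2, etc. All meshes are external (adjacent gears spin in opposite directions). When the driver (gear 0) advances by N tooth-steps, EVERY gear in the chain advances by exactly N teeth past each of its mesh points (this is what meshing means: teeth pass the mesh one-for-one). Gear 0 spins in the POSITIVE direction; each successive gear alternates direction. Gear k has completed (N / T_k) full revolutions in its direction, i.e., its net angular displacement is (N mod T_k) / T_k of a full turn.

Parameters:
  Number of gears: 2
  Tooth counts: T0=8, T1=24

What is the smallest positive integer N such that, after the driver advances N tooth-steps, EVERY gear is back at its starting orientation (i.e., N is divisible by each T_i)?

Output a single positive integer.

Answer: 24

Derivation:
Gear k returns to start when N is a multiple of T_k.
All gears at start simultaneously when N is a common multiple of [8, 24]; the smallest such N is lcm(8, 24).
Start: lcm = T0 = 8
Fold in T1=24: gcd(8, 24) = 8; lcm(8, 24) = 8 * 24 / 8 = 192 / 8 = 24
Full cycle length = 24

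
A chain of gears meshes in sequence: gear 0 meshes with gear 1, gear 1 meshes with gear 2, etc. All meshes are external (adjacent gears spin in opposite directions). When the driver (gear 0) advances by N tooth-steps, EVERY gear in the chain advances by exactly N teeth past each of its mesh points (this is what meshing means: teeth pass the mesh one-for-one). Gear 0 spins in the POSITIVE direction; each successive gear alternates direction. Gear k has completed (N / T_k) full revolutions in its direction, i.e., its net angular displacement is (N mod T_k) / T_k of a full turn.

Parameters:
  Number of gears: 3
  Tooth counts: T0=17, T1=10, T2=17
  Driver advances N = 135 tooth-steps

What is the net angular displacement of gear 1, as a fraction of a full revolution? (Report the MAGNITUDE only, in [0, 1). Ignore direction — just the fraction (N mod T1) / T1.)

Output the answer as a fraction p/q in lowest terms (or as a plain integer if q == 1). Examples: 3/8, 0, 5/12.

Answer: 1/2

Derivation:
Chain of 3 gears, tooth counts: [17, 10, 17]
  gear 0: T0=17, direction=positive, advance = 135 mod 17 = 16 teeth = 16/17 turn
  gear 1: T1=10, direction=negative, advance = 135 mod 10 = 5 teeth = 5/10 turn
  gear 2: T2=17, direction=positive, advance = 135 mod 17 = 16 teeth = 16/17 turn
Gear 1: 135 mod 10 = 5
Fraction = 5 / 10 = 1/2 (gcd(5,10)=5) = 1/2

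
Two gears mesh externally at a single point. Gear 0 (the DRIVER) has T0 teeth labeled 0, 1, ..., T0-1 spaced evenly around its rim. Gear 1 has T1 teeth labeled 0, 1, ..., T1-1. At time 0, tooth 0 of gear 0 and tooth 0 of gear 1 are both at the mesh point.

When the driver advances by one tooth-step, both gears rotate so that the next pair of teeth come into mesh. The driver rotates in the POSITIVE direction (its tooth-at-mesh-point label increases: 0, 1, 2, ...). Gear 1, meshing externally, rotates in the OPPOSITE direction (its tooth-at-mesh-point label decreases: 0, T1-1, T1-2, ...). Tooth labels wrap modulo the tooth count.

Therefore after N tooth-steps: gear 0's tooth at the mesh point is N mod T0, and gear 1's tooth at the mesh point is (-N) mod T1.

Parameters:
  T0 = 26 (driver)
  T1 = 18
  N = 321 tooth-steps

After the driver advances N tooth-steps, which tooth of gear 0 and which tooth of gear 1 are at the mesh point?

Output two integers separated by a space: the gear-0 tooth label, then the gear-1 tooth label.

Answer: 9 3

Derivation:
Gear 0 (driver, T0=26): tooth at mesh = N mod T0
  321 = 12 * 26 + 9, so 321 mod 26 = 9
  gear 0 tooth = 9
Gear 1 (driven, T1=18): tooth at mesh = (-N) mod T1
  321 = 17 * 18 + 15, so 321 mod 18 = 15
  (-321) mod 18 = (-15) mod 18 = 18 - 15 = 3
Mesh after 321 steps: gear-0 tooth 9 meets gear-1 tooth 3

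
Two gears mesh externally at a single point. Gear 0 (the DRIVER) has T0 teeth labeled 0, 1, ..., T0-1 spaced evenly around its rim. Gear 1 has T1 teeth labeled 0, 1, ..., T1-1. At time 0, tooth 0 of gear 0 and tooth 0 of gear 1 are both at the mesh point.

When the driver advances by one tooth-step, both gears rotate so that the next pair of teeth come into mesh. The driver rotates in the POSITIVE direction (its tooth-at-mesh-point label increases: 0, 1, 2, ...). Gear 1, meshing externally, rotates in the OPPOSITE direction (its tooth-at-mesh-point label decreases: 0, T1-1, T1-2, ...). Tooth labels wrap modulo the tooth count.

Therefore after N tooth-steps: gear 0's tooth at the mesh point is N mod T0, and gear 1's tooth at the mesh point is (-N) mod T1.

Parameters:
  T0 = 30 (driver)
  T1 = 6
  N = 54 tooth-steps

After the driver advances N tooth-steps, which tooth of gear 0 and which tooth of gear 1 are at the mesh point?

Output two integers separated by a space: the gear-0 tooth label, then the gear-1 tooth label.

Answer: 24 0

Derivation:
Gear 0 (driver, T0=30): tooth at mesh = N mod T0
  54 = 1 * 30 + 24, so 54 mod 30 = 24
  gear 0 tooth = 24
Gear 1 (driven, T1=6): tooth at mesh = (-N) mod T1
  54 = 9 * 6 + 0, so 54 mod 6 = 0
  (-54) mod 6 = 0
Mesh after 54 steps: gear-0 tooth 24 meets gear-1 tooth 0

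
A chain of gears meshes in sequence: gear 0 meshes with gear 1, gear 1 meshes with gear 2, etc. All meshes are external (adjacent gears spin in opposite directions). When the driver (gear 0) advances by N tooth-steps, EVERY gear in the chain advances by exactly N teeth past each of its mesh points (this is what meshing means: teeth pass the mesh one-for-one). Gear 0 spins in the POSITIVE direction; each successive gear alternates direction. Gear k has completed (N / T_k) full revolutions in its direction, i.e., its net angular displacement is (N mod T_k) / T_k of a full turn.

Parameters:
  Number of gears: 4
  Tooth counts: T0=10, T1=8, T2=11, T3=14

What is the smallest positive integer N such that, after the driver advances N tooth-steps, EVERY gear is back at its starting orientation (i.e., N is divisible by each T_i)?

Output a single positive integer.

Gear k returns to start when N is a multiple of T_k.
All gears at start simultaneously when N is a common multiple of [10, 8, 11, 14]; the smallest such N is lcm(10, 8, 11, 14).
Start: lcm = T0 = 10
Fold in T1=8: gcd(10, 8) = 2; lcm(10, 8) = 10 * 8 / 2 = 80 / 2 = 40
Fold in T2=11: gcd(40, 11) = 1; lcm(40, 11) = 40 * 11 / 1 = 440 / 1 = 440
Fold in T3=14: gcd(440, 14) = 2; lcm(440, 14) = 440 * 14 / 2 = 6160 / 2 = 3080
Full cycle length = 3080

Answer: 3080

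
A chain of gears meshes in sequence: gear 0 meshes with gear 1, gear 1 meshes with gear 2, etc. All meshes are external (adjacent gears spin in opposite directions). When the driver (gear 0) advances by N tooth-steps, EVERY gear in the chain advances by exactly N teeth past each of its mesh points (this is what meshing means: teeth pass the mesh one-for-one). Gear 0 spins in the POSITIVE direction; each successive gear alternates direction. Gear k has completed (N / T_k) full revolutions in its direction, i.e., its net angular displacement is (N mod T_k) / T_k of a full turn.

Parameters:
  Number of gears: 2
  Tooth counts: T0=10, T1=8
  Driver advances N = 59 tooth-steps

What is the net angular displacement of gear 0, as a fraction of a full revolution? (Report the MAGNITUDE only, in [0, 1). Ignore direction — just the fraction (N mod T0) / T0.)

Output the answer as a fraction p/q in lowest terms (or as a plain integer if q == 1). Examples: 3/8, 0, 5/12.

Answer: 9/10

Derivation:
Chain of 2 gears, tooth counts: [10, 8]
  gear 0: T0=10, direction=positive, advance = 59 mod 10 = 9 teeth = 9/10 turn
  gear 1: T1=8, direction=negative, advance = 59 mod 8 = 3 teeth = 3/8 turn
Gear 0: 59 mod 10 = 9
Fraction = 9 / 10 = 9/10 (gcd(9,10)=1) = 9/10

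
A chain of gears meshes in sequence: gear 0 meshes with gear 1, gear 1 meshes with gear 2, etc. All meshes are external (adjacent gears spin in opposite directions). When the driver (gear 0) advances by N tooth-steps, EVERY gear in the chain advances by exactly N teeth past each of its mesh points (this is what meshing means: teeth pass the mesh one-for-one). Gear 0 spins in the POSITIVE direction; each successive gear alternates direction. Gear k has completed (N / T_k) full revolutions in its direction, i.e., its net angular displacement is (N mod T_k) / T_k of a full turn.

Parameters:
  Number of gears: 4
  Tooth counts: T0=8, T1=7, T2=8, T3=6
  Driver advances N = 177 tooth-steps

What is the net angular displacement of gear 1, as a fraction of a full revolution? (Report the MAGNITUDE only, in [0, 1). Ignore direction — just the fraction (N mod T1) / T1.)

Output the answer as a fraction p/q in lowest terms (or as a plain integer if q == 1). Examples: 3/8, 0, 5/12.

Answer: 2/7

Derivation:
Chain of 4 gears, tooth counts: [8, 7, 8, 6]
  gear 0: T0=8, direction=positive, advance = 177 mod 8 = 1 teeth = 1/8 turn
  gear 1: T1=7, direction=negative, advance = 177 mod 7 = 2 teeth = 2/7 turn
  gear 2: T2=8, direction=positive, advance = 177 mod 8 = 1 teeth = 1/8 turn
  gear 3: T3=6, direction=negative, advance = 177 mod 6 = 3 teeth = 3/6 turn
Gear 1: 177 mod 7 = 2
Fraction = 2 / 7 = 2/7 (gcd(2,7)=1) = 2/7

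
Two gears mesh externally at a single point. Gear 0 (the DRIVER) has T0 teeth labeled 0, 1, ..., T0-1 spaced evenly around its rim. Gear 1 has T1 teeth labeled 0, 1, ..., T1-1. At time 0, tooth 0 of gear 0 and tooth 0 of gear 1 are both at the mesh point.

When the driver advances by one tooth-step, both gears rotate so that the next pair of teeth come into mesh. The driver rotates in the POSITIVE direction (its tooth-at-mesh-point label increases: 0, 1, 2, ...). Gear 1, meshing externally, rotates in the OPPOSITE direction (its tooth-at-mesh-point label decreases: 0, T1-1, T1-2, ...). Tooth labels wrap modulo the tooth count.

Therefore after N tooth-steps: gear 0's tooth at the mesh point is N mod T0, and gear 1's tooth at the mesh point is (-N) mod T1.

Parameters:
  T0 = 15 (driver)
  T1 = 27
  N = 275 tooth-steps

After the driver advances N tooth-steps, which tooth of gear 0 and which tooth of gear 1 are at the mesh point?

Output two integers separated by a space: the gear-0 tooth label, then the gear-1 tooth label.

Answer: 5 22

Derivation:
Gear 0 (driver, T0=15): tooth at mesh = N mod T0
  275 = 18 * 15 + 5, so 275 mod 15 = 5
  gear 0 tooth = 5
Gear 1 (driven, T1=27): tooth at mesh = (-N) mod T1
  275 = 10 * 27 + 5, so 275 mod 27 = 5
  (-275) mod 27 = (-5) mod 27 = 27 - 5 = 22
Mesh after 275 steps: gear-0 tooth 5 meets gear-1 tooth 22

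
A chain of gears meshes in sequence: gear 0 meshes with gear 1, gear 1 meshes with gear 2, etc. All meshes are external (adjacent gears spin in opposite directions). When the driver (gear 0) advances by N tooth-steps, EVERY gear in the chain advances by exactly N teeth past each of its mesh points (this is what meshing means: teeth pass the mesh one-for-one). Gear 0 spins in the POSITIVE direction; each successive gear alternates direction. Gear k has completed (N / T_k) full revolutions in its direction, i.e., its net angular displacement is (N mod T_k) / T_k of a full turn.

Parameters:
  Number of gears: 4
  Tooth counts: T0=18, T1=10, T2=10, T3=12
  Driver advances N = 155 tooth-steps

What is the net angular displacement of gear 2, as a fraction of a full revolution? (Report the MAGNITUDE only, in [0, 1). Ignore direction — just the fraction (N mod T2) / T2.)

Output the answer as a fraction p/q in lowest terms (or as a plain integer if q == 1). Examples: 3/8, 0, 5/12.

Chain of 4 gears, tooth counts: [18, 10, 10, 12]
  gear 0: T0=18, direction=positive, advance = 155 mod 18 = 11 teeth = 11/18 turn
  gear 1: T1=10, direction=negative, advance = 155 mod 10 = 5 teeth = 5/10 turn
  gear 2: T2=10, direction=positive, advance = 155 mod 10 = 5 teeth = 5/10 turn
  gear 3: T3=12, direction=negative, advance = 155 mod 12 = 11 teeth = 11/12 turn
Gear 2: 155 mod 10 = 5
Fraction = 5 / 10 = 1/2 (gcd(5,10)=5) = 1/2

Answer: 1/2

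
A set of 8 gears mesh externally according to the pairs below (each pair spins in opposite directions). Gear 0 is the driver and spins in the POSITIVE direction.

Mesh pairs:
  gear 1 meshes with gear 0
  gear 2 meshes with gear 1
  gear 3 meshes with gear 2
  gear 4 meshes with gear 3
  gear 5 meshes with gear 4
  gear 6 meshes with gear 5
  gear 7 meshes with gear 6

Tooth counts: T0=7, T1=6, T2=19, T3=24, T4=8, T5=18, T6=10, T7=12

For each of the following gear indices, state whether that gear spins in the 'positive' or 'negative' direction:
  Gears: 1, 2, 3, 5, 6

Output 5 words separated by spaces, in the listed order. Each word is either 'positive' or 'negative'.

Gear 0 (driver): positive (depth 0)
  gear 1: meshes with gear 0 -> depth 1 -> negative (opposite of gear 0)
  gear 2: meshes with gear 1 -> depth 2 -> positive (opposite of gear 1)
  gear 3: meshes with gear 2 -> depth 3 -> negative (opposite of gear 2)
  gear 4: meshes with gear 3 -> depth 4 -> positive (opposite of gear 3)
  gear 5: meshes with gear 4 -> depth 5 -> negative (opposite of gear 4)
  gear 6: meshes with gear 5 -> depth 6 -> positive (opposite of gear 5)
  gear 7: meshes with gear 6 -> depth 7 -> negative (opposite of gear 6)
Queried indices 1, 2, 3, 5, 6 -> negative, positive, negative, negative, positive

Answer: negative positive negative negative positive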